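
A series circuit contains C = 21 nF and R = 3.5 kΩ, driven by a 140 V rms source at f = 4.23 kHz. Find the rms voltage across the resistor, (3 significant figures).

125 V

ω = 2πf = 26580 rad/s
X_C = 1/(ωC) = 1790 Ω
Z = 3500 − j1790 Ω
|Z| = √(3500² + 1790²) = 3930 Ω
I = V/|Z| = 35.6 mA
V_R = I·|Z_R| = 0.0356 × 3500 = 125 V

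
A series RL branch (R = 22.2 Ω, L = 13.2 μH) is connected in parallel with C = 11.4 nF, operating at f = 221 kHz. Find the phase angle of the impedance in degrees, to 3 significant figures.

13.2°

ω = 2πf = 1.389e+06 rad/s
X_L = ωL = 18.3 Ω
X_C = 1/(ωC) = 63.2 Ω
Branch 1 (R+jX_L): Z₁ = 22.2 + j18.3 Ω, |Z₁| = 28.8 Ω
Branch 2 (−jX_C): Z₂ = −j63.2 Ω
Parallel: Z = Z₁Z₂/(Z₁+Z₂), |Z| = 36.3 Ω, ∠Z = 13.2°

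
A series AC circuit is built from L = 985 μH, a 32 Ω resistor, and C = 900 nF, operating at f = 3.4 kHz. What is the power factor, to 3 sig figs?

0.719

ω = 2πf = 21360 rad/s
X_L = ωL = 21.0 Ω
X_C = 1/(ωC) = 52.0 Ω
Net reactance X = X_L − X_C = -31.0 Ω
Z = 32.0 − j31.0 Ω
|Z| = √(32.0² + 31.0²) = 44.5 Ω
∠Z = arctan(-31.0/32.0) = -44.1°
cos φ = cos(-44.1°) = 0.719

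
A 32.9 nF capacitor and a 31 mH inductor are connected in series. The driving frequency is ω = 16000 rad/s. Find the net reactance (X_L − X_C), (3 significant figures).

-1400 Ω

X_L = ωL = 496 Ω
X_C = 1/(ωC) = 1900 Ω
X = 496 − 1900 = -1400 Ω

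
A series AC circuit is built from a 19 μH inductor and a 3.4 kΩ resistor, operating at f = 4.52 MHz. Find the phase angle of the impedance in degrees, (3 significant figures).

ω = 2πf = 2.84e+07 rad/s
X_L = ωL = 540 Ω
Z = 3400 + j540 Ω
|Z| = √(3400² + 540²) = 3440 Ω
∠Z = arctan(540/3400) = 9.02°

9.02°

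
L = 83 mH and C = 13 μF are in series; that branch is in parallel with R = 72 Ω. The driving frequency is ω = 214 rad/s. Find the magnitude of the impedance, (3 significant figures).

70.5 Ω

X_L = ωL = 17.8 Ω
X_C = 1/(ωC) = 359 Ω
Branch 1: Z₁ = R = 72.0 Ω
Branch 2 (series LC): Z₂ = j(X_L − X_C) = −j342 Ω
Parallel: Z = Z₁Z₂/(Z₁+Z₂), |Z| = 70.5 Ω, ∠Z = -11.9°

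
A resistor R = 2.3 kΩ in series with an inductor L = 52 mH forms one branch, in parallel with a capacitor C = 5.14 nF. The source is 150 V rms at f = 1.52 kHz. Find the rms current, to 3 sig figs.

ω = 2πf = 9550 rad/s
X_L = ωL = 497 Ω
X_C = 1/(ωC) = 20400 Ω
Branch 1 (R+jX_L): Z₁ = 2300 + j497 Ω, |Z₁| = 2350 Ω
Branch 2 (−jX_C): Z₂ = −j20400 Ω
Parallel: Z = Z₁Z₂/(Z₁+Z₂), |Z| = 2400 Ω, ∠Z = 5.58°
I = V/|Z| = 150/2400 = 62.6 mA

62.6 mA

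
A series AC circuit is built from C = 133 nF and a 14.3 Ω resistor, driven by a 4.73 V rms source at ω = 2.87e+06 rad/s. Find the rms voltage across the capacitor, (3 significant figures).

X_C = 1/(ωC) = 2.62 Ω
Z = 14.3 − j2.62 Ω
|Z| = √(14.3² + 2.62²) = 14.5 Ω
I = V/|Z| = 325 mA
V_C = I·|Z_C| = 0.325 × 2.62 = 0.852 V

0.852 V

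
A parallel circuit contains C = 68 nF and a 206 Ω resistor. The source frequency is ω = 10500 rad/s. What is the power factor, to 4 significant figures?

X_C = 1/(ωC) = 1401 Ω
Parallel: admittances add. Y = 1/R + jωC
Y = (0.004854 + j0.0007140) S
|Y| = 0.004907 S → |Z| = 1/|Y| = 203.8 Ω, ∠Z = −∠Y = -8.367°
cos φ = cos(-8.367°) = 0.9894

0.9894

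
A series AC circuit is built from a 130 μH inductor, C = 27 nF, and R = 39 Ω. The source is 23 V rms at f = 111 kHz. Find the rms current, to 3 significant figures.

ω = 2πf = 697400 rad/s
X_L = ωL = 90.7 Ω
X_C = 1/(ωC) = 53.1 Ω
Net reactance X = X_L − X_C = 37.6 Ω
Z = 39.0 + j37.6 Ω
|Z| = √(39.0² + 37.6²) = 54.1 Ω
I = V/|Z| = 23/54.1 = 425 mA

425 mA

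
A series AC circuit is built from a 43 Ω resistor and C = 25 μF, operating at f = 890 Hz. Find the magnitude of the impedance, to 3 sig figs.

ω = 2πf = 5592 rad/s
X_C = 1/(ωC) = 7.15 Ω
Z = 43.0 − j7.15 Ω
|Z| = √(43.0² + 7.15²) = 43.6 Ω

43.6 Ω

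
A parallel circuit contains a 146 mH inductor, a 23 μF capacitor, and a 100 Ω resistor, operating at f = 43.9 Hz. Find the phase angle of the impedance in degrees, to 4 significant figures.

ω = 2πf = 275.8 rad/s
X_L = ωL = 40.27 Ω
X_C = 1/(ωC) = 157.6 Ω
Parallel: admittances add. Y = 1/R + 1/(jωL) + jωC
Y = (0.01000 − j0.01849) S
|Y| = 0.02102 S → |Z| = 1/|Y| = 47.58 Ω, ∠Z = −∠Y = 61.59°

61.59°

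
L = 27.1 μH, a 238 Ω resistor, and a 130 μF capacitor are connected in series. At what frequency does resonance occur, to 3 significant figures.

2.68 kHz

ω₀ = 1/√(LC) = 1/√(2.71e-05 × 0.00013) = 16850 rad/s
f₀ = ω₀/(2π) = 2.68 kHz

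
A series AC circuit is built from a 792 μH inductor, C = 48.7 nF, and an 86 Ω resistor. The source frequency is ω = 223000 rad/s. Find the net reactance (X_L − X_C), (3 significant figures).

84.5 Ω

X_L = ωL = 177 Ω
X_C = 1/(ωC) = 92.1 Ω
X = 177 − 92.1 = 84.5 Ω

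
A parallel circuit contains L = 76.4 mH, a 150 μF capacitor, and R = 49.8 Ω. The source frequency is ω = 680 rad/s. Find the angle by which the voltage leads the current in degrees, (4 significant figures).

-76.36°

X_L = ωL = 51.95 Ω
X_C = 1/(ωC) = 9.804 Ω
Parallel: admittances add. Y = 1/R + 1/(jωL) + jωC
Y = (0.02008 + j0.08275) S
|Y| = 0.08515 S → |Z| = 1/|Y| = 11.74 Ω, ∠Z = −∠Y = -76.36°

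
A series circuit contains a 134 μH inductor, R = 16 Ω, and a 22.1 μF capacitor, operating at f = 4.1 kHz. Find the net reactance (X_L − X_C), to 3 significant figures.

1.70 Ω

ω = 2πf = 25760 rad/s
X_L = ωL = 3.45 Ω
X_C = 1/(ωC) = 1.76 Ω
X = 3.45 − 1.76 = 1.70 Ω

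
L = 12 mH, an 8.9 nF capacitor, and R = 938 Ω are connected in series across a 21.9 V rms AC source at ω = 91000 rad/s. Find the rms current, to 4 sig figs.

X_L = ωL = 1092 Ω
X_C = 1/(ωC) = 1235 Ω
Net reactance X = X_L − X_C = -142.7 Ω
Z = 938.0 − j142.7 Ω
|Z| = √(938.0² + 142.7²) = 948.8 Ω
I = V/|Z| = 21.9/948.8 = 23.08 mA

23.08 mA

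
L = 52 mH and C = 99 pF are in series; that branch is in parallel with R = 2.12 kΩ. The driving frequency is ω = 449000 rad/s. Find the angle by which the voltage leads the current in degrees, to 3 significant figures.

68.1°

X_L = ωL = 23300 Ω
X_C = 1/(ωC) = 22500 Ω
Branch 1: Z₁ = R = 2120 Ω
Branch 2 (series LC): Z₂ = j(X_L − X_C) = j851 Ω
Parallel: Z = Z₁Z₂/(Z₁+Z₂), |Z| = 790 Ω, ∠Z = 68.1°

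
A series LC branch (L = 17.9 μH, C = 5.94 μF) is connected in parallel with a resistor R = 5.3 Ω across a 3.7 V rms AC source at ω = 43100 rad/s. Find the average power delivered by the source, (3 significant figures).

2.58 W

X_L = ωL = 0.771 Ω
X_C = 1/(ωC) = 3.91 Ω
Branch 1: Z₁ = R = 5.30 Ω
Branch 2 (series LC): Z₂ = j(X_L − X_C) = −j3.13 Ω
Parallel: Z = Z₁Z₂/(Z₁+Z₂), |Z| = 2.70 Ω, ∠Z = -59.4°
I = V/|Z| = 1.37 A
P = VI cos φ = 3.7 × 1.37 × cos(-59.4°) = 2.58 W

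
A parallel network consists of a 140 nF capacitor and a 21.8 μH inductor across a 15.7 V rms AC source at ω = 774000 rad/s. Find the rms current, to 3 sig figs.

X_L = ωL = 16.9 Ω
X_C = 1/(ωC) = 9.23 Ω
Parallel: admittances add. Y = 1/(jωL) + jωC
Y = (0 + j0.0491) S
|Y| = 0.0491 S → |Z| = 1/|Y| = 20.4 Ω, ∠Z = −∠Y = -90.0°
I = V/|Z| = 15.7/20.4 = 771 mA

771 mA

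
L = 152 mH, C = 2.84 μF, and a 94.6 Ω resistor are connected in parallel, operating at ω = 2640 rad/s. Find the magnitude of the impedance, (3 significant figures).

X_L = ωL = 401 Ω
X_C = 1/(ωC) = 133 Ω
Parallel: admittances add. Y = 1/R + 1/(jωL) + jωC
Y = (0.0106 + j0.00501) S
|Y| = 0.0117 S → |Z| = 1/|Y| = 85.5 Ω, ∠Z = −∠Y = -25.3°

85.5 Ω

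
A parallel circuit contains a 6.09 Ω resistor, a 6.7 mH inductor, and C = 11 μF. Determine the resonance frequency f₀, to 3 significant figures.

ω₀ = 1/√(LC) = 1/√(0.0067 × 1.1e-05) = 3684 rad/s
f₀ = ω₀/(2π) = 586 Hz

586 Hz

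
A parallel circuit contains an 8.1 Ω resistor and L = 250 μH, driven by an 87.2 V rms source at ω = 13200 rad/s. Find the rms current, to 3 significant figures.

X_L = ωL = 3.30 Ω
Parallel: admittances add. Y = 1/R + 1/(jωL)
Y = (0.123 − j0.303) S
|Y| = 0.327 S → |Z| = 1/|Y| = 3.06 Ω, ∠Z = −∠Y = 67.8°
I = V/|Z| = 87.2/3.06 = 28.5 A

28.5 A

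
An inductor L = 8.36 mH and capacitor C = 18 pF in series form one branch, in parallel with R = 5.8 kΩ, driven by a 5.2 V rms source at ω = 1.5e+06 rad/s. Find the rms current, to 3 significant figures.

921 μA

X_L = ωL = 12500 Ω
X_C = 1/(ωC) = 37000 Ω
Branch 1: Z₁ = R = 5800 Ω
Branch 2 (series LC): Z₂ = j(X_L − X_C) = −j24500 Ω
Parallel: Z = Z₁Z₂/(Z₁+Z₂), |Z| = 5640 Ω, ∠Z = -13.3°
I = V/|Z| = 5.2/5640 = 921 μA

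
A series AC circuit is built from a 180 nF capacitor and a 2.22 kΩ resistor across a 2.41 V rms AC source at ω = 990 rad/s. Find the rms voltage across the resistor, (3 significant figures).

0.887 V

X_C = 1/(ωC) = 5610 Ω
Z = 2220 − j5610 Ω
|Z| = √(2220² + 5610²) = 6030 Ω
I = V/|Z| = 399 μA
V_R = I·|Z_R| = 0.000399 × 2220 = 0.887 V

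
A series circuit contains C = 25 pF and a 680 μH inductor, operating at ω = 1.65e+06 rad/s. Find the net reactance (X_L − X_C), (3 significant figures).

X_L = ωL = 1120 Ω
X_C = 1/(ωC) = 24200 Ω
X = 1120 − 24200 = -23100 Ω

-23100 Ω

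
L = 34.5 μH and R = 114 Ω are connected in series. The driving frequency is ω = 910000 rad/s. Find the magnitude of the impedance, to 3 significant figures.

X_L = ωL = 31.4 Ω
Z = 114 + j31.4 Ω
|Z| = √(114² + 31.4²) = 118 Ω

118 Ω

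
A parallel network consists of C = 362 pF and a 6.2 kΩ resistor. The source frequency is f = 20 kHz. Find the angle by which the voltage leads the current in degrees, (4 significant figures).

ω = 2πf = 125700 rad/s
X_C = 1/(ωC) = 21980 Ω
Parallel: admittances add. Y = 1/R + jωC
Y = (0.0001613 + j4.549e-05) S
|Y| = 0.0001676 S → |Z| = 1/|Y| = 5967 Ω, ∠Z = −∠Y = -15.75°

-15.75°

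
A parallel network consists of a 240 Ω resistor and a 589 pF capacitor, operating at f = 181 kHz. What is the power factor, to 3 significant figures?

ω = 2πf = 1.137e+06 rad/s
X_C = 1/(ωC) = 1490 Ω
Parallel: admittances add. Y = 1/R + jωC
Y = (0.00417 + j0.000670) S
|Y| = 0.00422 S → |Z| = 1/|Y| = 237 Ω, ∠Z = −∠Y = -9.13°
cos φ = cos(-9.13°) = 0.987

0.987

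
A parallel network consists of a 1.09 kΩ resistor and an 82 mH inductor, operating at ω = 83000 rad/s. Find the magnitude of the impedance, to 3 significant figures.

X_L = ωL = 6810 Ω
Parallel: admittances add. Y = 1/R + 1/(jωL)
Y = (0.000917 − j0.000147) S
|Y| = 0.000929 S → |Z| = 1/|Y| = 1080 Ω, ∠Z = −∠Y = 9.10°

1080 Ω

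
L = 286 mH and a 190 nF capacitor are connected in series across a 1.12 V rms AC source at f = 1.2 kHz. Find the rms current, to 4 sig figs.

768.0 μA

ω = 2πf = 7540 rad/s
X_L = ωL = 2156 Ω
X_C = 1/(ωC) = 698.0 Ω
Net reactance X = X_L − X_C = 1458 Ω
Z = j1458 Ω
|Z| = √(0² + 1458²) = 1458 Ω
I = V/|Z| = 1.12/1458 = 768.0 μA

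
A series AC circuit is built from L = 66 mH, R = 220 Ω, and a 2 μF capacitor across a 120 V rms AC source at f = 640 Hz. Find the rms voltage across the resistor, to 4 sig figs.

101.0 V

ω = 2πf = 4021 rad/s
X_L = ωL = 265.4 Ω
X_C = 1/(ωC) = 124.3 Ω
Net reactance X = X_L − X_C = 141.1 Ω
Z = 220.0 + j141.1 Ω
|Z| = √(220.0² + 141.1²) = 261.3 Ω
I = V/|Z| = 459.2 mA
V_R = I·|Z_R| = 0.4592 × 220.0 = 101.0 V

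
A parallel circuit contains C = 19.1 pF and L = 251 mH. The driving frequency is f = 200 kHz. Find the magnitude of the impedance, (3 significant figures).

48000 Ω

ω = 2πf = 1.257e+06 rad/s
X_L = ωL = 315000 Ω
X_C = 1/(ωC) = 41700 Ω
Parallel: admittances add. Y = 1/(jωL) + jωC
Y = (0 + j2.08e-05) S
|Y| = 2.08e-05 S → |Z| = 1/|Y| = 48000 Ω, ∠Z = −∠Y = -90.0°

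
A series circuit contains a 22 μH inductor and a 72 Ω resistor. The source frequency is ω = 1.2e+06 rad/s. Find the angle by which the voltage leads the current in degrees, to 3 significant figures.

20.1°

X_L = ωL = 26.4 Ω
Z = 72.0 + j26.4 Ω
|Z| = √(72.0² + 26.4²) = 76.7 Ω
∠Z = arctan(26.4/72.0) = 20.1°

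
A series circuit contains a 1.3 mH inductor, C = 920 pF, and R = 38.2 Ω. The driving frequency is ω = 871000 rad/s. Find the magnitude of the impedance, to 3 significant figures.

X_L = ωL = 1130 Ω
X_C = 1/(ωC) = 1250 Ω
Net reactance X = X_L − X_C = -116 Ω
Z = 38.2 − j116 Ω
|Z| = √(38.2² + 116²) = 122 Ω

122 Ω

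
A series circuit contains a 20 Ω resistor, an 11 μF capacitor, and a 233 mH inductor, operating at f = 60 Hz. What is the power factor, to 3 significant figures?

ω = 2πf = 377.0 rad/s
X_L = ωL = 87.8 Ω
X_C = 1/(ωC) = 241 Ω
Net reactance X = X_L − X_C = -153 Ω
Z = 20.0 − j153 Ω
|Z| = √(20.0² + 153²) = 155 Ω
∠Z = arctan(-153/20.0) = -82.6°
cos φ = cos(-82.6°) = 0.129

0.129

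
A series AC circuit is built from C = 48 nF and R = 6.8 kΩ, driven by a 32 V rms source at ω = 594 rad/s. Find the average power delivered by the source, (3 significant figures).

X_C = 1/(ωC) = 35100 Ω
Z = 6800 − j35100 Ω
|Z| = √(6800² + 35100²) = 35700 Ω
∠Z = arctan(-35100/6800) = -79.0°
I = V/|Z| = 896 μA
P = VI cos φ = 32 × 0.000896 × cos(-79.0°) = 5.46 mW

5.46 mW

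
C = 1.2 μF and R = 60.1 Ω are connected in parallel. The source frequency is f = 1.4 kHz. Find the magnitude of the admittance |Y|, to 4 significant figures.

ω = 2πf = 8796 rad/s
X_C = 1/(ωC) = 94.74 Ω
Parallel: admittances add. Y = 1/R + jωC
Y = (0.01664 + j0.01056) S
|Y| = 0.01970 S → |Z| = 1/|Y| = 50.75 Ω, ∠Z = −∠Y = -32.39°

19.70 mS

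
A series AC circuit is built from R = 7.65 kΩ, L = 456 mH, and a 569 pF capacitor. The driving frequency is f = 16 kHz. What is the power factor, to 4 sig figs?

ω = 2πf = 100500 rad/s
X_L = ωL = 45840 Ω
X_C = 1/(ωC) = 17480 Ω
Net reactance X = X_L − X_C = 28360 Ω
Z = 7650 + j28360 Ω
|Z| = √(7650² + 28360²) = 29370 Ω
∠Z = arctan(28360/7650) = 74.90°
cos φ = cos(74.90°) = 0.2604

0.2604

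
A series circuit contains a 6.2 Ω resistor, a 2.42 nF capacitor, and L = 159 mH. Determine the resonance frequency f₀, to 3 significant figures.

8.11 kHz

ω₀ = 1/√(LC) = 1/√(0.159 × 2.42e-09) = 50980 rad/s
f₀ = ω₀/(2π) = 8.11 kHz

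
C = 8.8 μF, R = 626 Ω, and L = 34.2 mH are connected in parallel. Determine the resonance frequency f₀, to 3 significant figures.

290 Hz

ω₀ = 1/√(LC) = 1/√(0.0342 × 8.8e-06) = 1823 rad/s
f₀ = ω₀/(2π) = 290 Hz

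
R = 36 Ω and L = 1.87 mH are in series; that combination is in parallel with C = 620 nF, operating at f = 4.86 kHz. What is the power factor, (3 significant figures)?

ω = 2πf = 30540 rad/s
X_L = ωL = 57.1 Ω
X_C = 1/(ωC) = 52.8 Ω
Branch 1 (R+jX_L): Z₁ = 36.0 + j57.1 Ω, |Z₁| = 67.5 Ω
Branch 2 (−jX_C): Z₂ = −j52.8 Ω
Parallel: Z = Z₁Z₂/(Z₁+Z₂), |Z| = 98.3 Ω, ∠Z = -39.0°
cos φ = cos(-39.0°) = 0.777

0.777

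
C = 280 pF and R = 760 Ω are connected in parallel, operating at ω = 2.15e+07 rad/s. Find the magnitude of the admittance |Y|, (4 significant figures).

6.162 mS

X_C = 1/(ωC) = 166.1 Ω
Parallel: admittances add. Y = 1/R + jωC
Y = (0.001316 + j0.006020) S
|Y| = 0.006162 S → |Z| = 1/|Y| = 162.3 Ω, ∠Z = −∠Y = -77.67°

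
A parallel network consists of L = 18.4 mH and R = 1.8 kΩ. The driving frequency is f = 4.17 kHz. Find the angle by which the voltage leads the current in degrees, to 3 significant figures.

ω = 2πf = 26200 rad/s
X_L = ωL = 482 Ω
Parallel: admittances add. Y = 1/R + 1/(jωL)
Y = (0.000556 − j0.00207) S
|Y| = 0.00215 S → |Z| = 1/|Y| = 466 Ω, ∠Z = −∠Y = 75.0°

75.0°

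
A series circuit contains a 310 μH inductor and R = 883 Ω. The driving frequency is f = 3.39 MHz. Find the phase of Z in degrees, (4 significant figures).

ω = 2πf = 2.13e+07 rad/s
X_L = ωL = 6603 Ω
Z = 883.0 + j6603 Ω
|Z| = √(883.0² + 6603²) = 6662 Ω
∠Z = arctan(6603/883.0) = 82.38°

82.38°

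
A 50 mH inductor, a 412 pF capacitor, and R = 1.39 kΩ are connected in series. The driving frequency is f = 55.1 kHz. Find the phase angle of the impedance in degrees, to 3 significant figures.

82.3°

ω = 2πf = 346200 rad/s
X_L = ωL = 17300 Ω
X_C = 1/(ωC) = 7010 Ω
Net reactance X = X_L − X_C = 10300 Ω
Z = 1390 + j10300 Ω
|Z| = √(1390² + 10300²) = 10400 Ω
∠Z = arctan(10300/1390) = 82.3°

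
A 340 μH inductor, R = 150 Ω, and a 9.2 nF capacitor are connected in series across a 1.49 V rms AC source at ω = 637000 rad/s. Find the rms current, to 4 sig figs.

9.498 mA

X_L = ωL = 216.6 Ω
X_C = 1/(ωC) = 170.6 Ω
Net reactance X = X_L − X_C = 45.94 Ω
Z = 150.0 + j45.94 Ω
|Z| = √(150.0² + 45.94²) = 156.9 Ω
I = V/|Z| = 1.49/156.9 = 9.498 mA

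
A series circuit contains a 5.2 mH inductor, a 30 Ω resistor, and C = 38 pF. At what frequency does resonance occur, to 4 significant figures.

ω₀ = 1/√(LC) = 1/√(0.0052 × 3.8e-11) = 2.25e+06 rad/s
f₀ = ω₀/(2π) = 358.0 kHz

358.0 kHz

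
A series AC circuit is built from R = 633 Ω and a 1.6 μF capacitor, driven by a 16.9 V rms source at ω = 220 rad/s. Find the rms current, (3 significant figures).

X_C = 1/(ωC) = 2840 Ω
Z = 633 − j2840 Ω
|Z| = √(633² + 2840²) = 2910 Ω
I = V/|Z| = 16.9/2910 = 5.81 mA

5.81 mA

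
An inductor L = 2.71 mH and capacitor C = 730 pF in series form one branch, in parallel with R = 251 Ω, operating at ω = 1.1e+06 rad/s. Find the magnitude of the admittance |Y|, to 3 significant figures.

X_L = ωL = 2980 Ω
X_C = 1/(ωC) = 1250 Ω
Branch 1: Z₁ = R = 251 Ω
Branch 2 (series LC): Z₂ = j(X_L − X_C) = j1740 Ω
Parallel: Z = Z₁Z₂/(Z₁+Z₂), |Z| = 248 Ω, ∠Z = 8.23°
|Y| = 1/|Z| = 4.03 mS

4.03 mS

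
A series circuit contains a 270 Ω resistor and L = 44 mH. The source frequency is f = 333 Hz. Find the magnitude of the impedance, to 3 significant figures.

285 Ω

ω = 2πf = 2092 rad/s
X_L = ωL = 92.1 Ω
Z = 270 + j92.1 Ω
|Z| = √(270² + 92.1²) = 285 Ω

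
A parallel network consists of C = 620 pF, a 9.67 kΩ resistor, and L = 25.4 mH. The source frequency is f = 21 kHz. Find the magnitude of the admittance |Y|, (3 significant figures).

240 μS

ω = 2πf = 131900 rad/s
X_L = ωL = 3350 Ω
X_C = 1/(ωC) = 12200 Ω
Parallel: admittances add. Y = 1/R + 1/(jωL) + jωC
Y = (0.000103 − j0.000217) S
|Y| = 0.000240 S → |Z| = 1/|Y| = 4170 Ω, ∠Z = −∠Y = 64.5°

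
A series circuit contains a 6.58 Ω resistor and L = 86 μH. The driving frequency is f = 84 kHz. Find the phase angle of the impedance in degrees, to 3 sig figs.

ω = 2πf = 527800 rad/s
X_L = ωL = 45.4 Ω
Z = 6.58 + j45.4 Ω
|Z| = √(6.58² + 45.4²) = 45.9 Ω
∠Z = arctan(45.4/6.58) = 81.8°

81.8°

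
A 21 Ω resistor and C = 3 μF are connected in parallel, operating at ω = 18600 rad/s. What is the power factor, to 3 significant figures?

X_C = 1/(ωC) = 17.9 Ω
Parallel: admittances add. Y = 1/R + jωC
Y = (0.0476 + j0.0558) S
|Y| = 0.0734 S → |Z| = 1/|Y| = 13.6 Ω, ∠Z = −∠Y = -49.5°
cos φ = cos(-49.5°) = 0.649

0.649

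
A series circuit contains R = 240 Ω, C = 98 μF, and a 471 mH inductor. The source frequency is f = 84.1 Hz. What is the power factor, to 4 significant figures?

0.7226

ω = 2πf = 528.4 rad/s
X_L = ωL = 248.9 Ω
X_C = 1/(ωC) = 19.31 Ω
Net reactance X = X_L − X_C = 229.6 Ω
Z = 240.0 + j229.6 Ω
|Z| = √(240.0² + 229.6²) = 332.1 Ω
∠Z = arctan(229.6/240.0) = 43.73°
cos φ = cos(43.73°) = 0.7226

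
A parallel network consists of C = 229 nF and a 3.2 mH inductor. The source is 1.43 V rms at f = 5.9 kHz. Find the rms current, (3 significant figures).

ω = 2πf = 37070 rad/s
X_L = ωL = 119 Ω
X_C = 1/(ωC) = 118 Ω
Parallel: admittances add. Y = 1/(jωL) + jωC
Y = (0 + j5.94e-05) S
|Y| = 5.94e-05 S → |Z| = 1/|Y| = 16800 Ω, ∠Z = −∠Y = -90.0°
I = V/|Z| = 1.43/16800 = 84.9 μA

84.9 μA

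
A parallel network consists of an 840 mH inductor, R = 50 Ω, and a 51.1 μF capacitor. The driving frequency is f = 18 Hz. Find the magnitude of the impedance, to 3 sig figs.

48.6 Ω

ω = 2πf = 113.1 rad/s
X_L = ωL = 95.0 Ω
X_C = 1/(ωC) = 173 Ω
Parallel: admittances add. Y = 1/R + 1/(jωL) + jωC
Y = (0.0200 − j0.00475) S
|Y| = 0.0206 S → |Z| = 1/|Y| = 48.6 Ω, ∠Z = −∠Y = 13.4°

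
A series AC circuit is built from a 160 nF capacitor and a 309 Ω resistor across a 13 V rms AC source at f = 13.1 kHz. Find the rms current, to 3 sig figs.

40.9 mA

ω = 2πf = 82310 rad/s
X_C = 1/(ωC) = 75.9 Ω
Z = 309 − j75.9 Ω
|Z| = √(309² + 75.9²) = 318 Ω
I = V/|Z| = 13/318 = 40.9 mA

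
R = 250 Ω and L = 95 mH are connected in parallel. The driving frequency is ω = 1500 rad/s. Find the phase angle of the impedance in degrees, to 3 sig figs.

60.3°

X_L = ωL = 142 Ω
Parallel: admittances add. Y = 1/R + 1/(jωL)
Y = (0.00400 − j0.00702) S
|Y| = 0.00808 S → |Z| = 1/|Y| = 124 Ω, ∠Z = −∠Y = 60.3°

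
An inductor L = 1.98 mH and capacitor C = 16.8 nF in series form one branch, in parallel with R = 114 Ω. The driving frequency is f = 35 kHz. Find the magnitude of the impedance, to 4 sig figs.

ω = 2πf = 219900 rad/s
X_L = ωL = 435.4 Ω
X_C = 1/(ωC) = 270.7 Ω
Branch 1: Z₁ = R = 114.0 Ω
Branch 2 (series LC): Z₂ = j(X_L − X_C) = j164.8 Ω
Parallel: Z = Z₁Z₂/(Z₁+Z₂), |Z| = 93.75 Ω, ∠Z = 34.68°

93.75 Ω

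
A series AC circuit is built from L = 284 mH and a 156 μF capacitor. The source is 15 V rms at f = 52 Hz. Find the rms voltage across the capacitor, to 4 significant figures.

ω = 2πf = 326.7 rad/s
X_L = ωL = 92.79 Ω
X_C = 1/(ωC) = 19.62 Ω
Net reactance X = X_L − X_C = 73.17 Ω
Z = j73.17 Ω
|Z| = √(0² + 73.17²) = 73.17 Ω
I = V/|Z| = 205.0 mA
V_C = I·|Z_C| = 0.2050 × 19.62 = 4.022 V

4.022 V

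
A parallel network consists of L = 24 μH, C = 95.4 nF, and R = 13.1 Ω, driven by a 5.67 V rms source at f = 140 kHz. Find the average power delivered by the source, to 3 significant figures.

ω = 2πf = 879600 rad/s
X_L = ωL = 21.1 Ω
X_C = 1/(ωC) = 11.9 Ω
Parallel: admittances add. Y = 1/R + 1/(jωL) + jωC
Y = (0.0763 + j0.0366) S
|Y| = 0.0846 S → |Z| = 1/|Y| = 11.8 Ω, ∠Z = −∠Y = -25.6°
I = V/|Z| = 480 mA
P = VI cos φ = 5.67 × 0.480 × cos(-25.6°) = 2.45 W

2.45 W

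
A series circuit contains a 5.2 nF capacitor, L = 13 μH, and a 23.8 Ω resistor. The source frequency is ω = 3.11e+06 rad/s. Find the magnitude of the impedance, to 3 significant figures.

X_L = ωL = 40.4 Ω
X_C = 1/(ωC) = 61.8 Ω
Net reactance X = X_L − X_C = -21.4 Ω
Z = 23.8 − j21.4 Ω
|Z| = √(23.8² + 21.4²) = 32.0 Ω

32.0 Ω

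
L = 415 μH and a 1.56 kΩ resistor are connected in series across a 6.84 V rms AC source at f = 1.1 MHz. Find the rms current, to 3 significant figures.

2.09 mA

ω = 2πf = 6.912e+06 rad/s
X_L = ωL = 2870 Ω
Z = 1560 + j2870 Ω
|Z| = √(1560² + 2870²) = 3270 Ω
I = V/|Z| = 6.84/3270 = 2.09 mA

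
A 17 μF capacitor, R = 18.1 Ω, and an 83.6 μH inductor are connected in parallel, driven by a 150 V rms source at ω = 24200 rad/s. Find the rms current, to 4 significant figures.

14.94 A

X_L = ωL = 2.023 Ω
X_C = 1/(ωC) = 2.431 Ω
Parallel: admittances add. Y = 1/R + 1/(jωL) + jωC
Y = (0.05525 − j0.08289) S
|Y| = 0.09961 S → |Z| = 1/|Y| = 10.04 Ω, ∠Z = −∠Y = 56.31°
I = V/|Z| = 150/10.04 = 14.94 A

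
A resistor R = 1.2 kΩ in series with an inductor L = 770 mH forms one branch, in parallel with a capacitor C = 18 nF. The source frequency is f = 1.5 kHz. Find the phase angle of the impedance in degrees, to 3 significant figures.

ω = 2πf = 9425 rad/s
X_L = ωL = 7260 Ω
X_C = 1/(ωC) = 5890 Ω
Branch 1 (R+jX_L): Z₁ = 1200 + j7260 Ω, |Z₁| = 7360 Ω
Branch 2 (−jX_C): Z₂ = −j5890 Ω
Parallel: Z = Z₁Z₂/(Z₁+Z₂), |Z| = 23900 Ω, ∠Z = -58.0°

-58.0°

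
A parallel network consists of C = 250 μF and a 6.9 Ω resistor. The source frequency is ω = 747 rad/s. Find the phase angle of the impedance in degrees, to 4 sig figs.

X_C = 1/(ωC) = 5.355 Ω
Parallel: admittances add. Y = 1/R + jωC
Y = (0.1449 + j0.1867) S
|Y| = 0.2364 S → |Z| = 1/|Y| = 4.230 Ω, ∠Z = −∠Y = -52.19°

-52.19°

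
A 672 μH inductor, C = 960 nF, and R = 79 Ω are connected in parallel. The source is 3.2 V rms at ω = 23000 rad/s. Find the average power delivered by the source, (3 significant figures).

X_L = ωL = 15.5 Ω
X_C = 1/(ωC) = 45.3 Ω
Parallel: admittances add. Y = 1/R + 1/(jωL) + jωC
Y = (0.0127 − j0.0426) S
|Y| = 0.0445 S → |Z| = 1/|Y| = 22.5 Ω, ∠Z = −∠Y = 73.5°
I = V/|Z| = 142 mA
P = VI cos φ = 3.2 × 0.142 × cos(73.5°) = 130 mW

130 mW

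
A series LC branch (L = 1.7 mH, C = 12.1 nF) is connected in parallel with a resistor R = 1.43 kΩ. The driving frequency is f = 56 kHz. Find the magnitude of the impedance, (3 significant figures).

352 Ω

ω = 2πf = 351900 rad/s
X_L = ωL = 598 Ω
X_C = 1/(ωC) = 235 Ω
Branch 1: Z₁ = R = 1430 Ω
Branch 2 (series LC): Z₂ = j(X_L − X_C) = j363 Ω
Parallel: Z = Z₁Z₂/(Z₁+Z₂), |Z| = 352 Ω, ∠Z = 75.7°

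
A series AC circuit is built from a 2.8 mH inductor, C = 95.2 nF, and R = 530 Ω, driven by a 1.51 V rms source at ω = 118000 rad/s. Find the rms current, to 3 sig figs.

2.59 mA

X_L = ωL = 330 Ω
X_C = 1/(ωC) = 89.0 Ω
Net reactance X = X_L − X_C = 241 Ω
Z = 530 + j241 Ω
|Z| = √(530² + 241²) = 582 Ω
I = V/|Z| = 1.51/582 = 2.59 mA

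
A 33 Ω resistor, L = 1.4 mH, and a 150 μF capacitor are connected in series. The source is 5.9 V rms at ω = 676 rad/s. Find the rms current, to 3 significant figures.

X_L = ωL = 0.946 Ω
X_C = 1/(ωC) = 9.86 Ω
Net reactance X = X_L − X_C = -8.92 Ω
Z = 33.0 − j8.92 Ω
|Z| = √(33.0² + 8.92²) = 34.2 Ω
I = V/|Z| = 5.9/34.2 = 173 mA

173 mA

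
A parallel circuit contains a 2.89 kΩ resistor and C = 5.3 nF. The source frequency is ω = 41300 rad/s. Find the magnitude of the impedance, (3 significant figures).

2440 Ω

X_C = 1/(ωC) = 4570 Ω
Parallel: admittances add. Y = 1/R + jωC
Y = (0.000346 + j0.000219) S
|Y| = 0.000409 S → |Z| = 1/|Y| = 2440 Ω, ∠Z = −∠Y = -32.3°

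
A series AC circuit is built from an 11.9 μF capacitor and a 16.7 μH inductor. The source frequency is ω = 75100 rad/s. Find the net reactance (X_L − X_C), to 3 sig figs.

X_L = ωL = 1.25 Ω
X_C = 1/(ωC) = 1.12 Ω
X = 1.25 − 1.12 = 0.135 Ω

0.135 Ω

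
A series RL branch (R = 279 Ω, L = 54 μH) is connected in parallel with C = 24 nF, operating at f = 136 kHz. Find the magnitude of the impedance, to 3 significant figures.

ω = 2πf = 854500 rad/s
X_L = ωL = 46.1 Ω
X_C = 1/(ωC) = 48.8 Ω
Branch 1 (R+jX_L): Z₁ = 279 + j46.1 Ω, |Z₁| = 283 Ω
Branch 2 (−jX_C): Z₂ = −j48.8 Ω
Parallel: Z = Z₁Z₂/(Z₁+Z₂), |Z| = 49.4 Ω, ∠Z = -80.1°

49.4 Ω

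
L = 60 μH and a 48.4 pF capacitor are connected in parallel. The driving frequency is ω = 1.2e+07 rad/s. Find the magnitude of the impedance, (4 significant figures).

1237 Ω

X_L = ωL = 720.0 Ω
X_C = 1/(ωC) = 1722 Ω
Parallel: admittances add. Y = 1/(jωL) + jωC
Y = (0 − j0.0008081) S
|Y| = 0.0008081 S → |Z| = 1/|Y| = 1237 Ω, ∠Z = −∠Y = 90.00°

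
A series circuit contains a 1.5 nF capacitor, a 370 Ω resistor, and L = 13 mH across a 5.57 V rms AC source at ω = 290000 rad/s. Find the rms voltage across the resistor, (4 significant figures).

X_L = ωL = 3770 Ω
X_C = 1/(ωC) = 2299 Ω
Net reactance X = X_L − X_C = 1471 Ω
Z = 370.0 + j1471 Ω
|Z| = √(370.0² + 1471²) = 1517 Ω
I = V/|Z| = 3.672 mA
V_R = I·|Z_R| = 0.003672 × 370.0 = 1.359 V

1.359 V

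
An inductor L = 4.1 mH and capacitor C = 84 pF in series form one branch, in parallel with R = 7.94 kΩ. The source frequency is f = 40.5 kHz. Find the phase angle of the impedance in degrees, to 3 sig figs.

ω = 2πf = 254500 rad/s
X_L = ωL = 1040 Ω
X_C = 1/(ωC) = 46800 Ω
Branch 1: Z₁ = R = 7940 Ω
Branch 2 (series LC): Z₂ = j(X_L − X_C) = −j45700 Ω
Parallel: Z = Z₁Z₂/(Z₁+Z₂), |Z| = 7820 Ω, ∠Z = -9.85°

-9.85°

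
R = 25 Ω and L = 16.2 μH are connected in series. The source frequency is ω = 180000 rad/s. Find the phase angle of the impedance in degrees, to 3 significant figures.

X_L = ωL = 2.92 Ω
Z = 25.0 + j2.92 Ω
|Z| = √(25.0² + 2.92²) = 25.2 Ω
∠Z = arctan(2.92/25.0) = 6.65°

6.65°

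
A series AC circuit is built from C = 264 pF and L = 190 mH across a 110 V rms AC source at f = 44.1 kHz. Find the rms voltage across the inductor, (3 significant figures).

ω = 2πf = 277100 rad/s
X_L = ωL = 52600 Ω
X_C = 1/(ωC) = 13700 Ω
Net reactance X = X_L − X_C = 39000 Ω
Z = j39000 Ω
|Z| = √(0² + 39000²) = 39000 Ω
I = V/|Z| = 2.82 mA
V_L = I·|Z_L| = 0.00282 × 52600 = 149 V

149 V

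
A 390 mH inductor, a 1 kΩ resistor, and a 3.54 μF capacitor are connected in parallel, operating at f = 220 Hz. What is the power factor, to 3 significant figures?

ω = 2πf = 1382 rad/s
X_L = ωL = 539 Ω
X_C = 1/(ωC) = 204 Ω
Parallel: admittances add. Y = 1/R + 1/(jωL) + jωC
Y = (0.00100 + j0.00304) S
|Y| = 0.00320 S → |Z| = 1/|Y| = 313 Ω, ∠Z = −∠Y = -71.8°
cos φ = cos(-71.8°) = 0.313

0.313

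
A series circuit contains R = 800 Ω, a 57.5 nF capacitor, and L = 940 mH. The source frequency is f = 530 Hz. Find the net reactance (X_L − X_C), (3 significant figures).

ω = 2πf = 3330 rad/s
X_L = ωL = 3130 Ω
X_C = 1/(ωC) = 5220 Ω
X = 3130 − 5220 = -2090 Ω

-2090 Ω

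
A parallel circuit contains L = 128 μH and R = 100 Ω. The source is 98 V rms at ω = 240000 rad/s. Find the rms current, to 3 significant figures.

X_L = ωL = 30.7 Ω
Parallel: admittances add. Y = 1/R + 1/(jωL)
Y = (0.0100 − j0.0326) S
|Y| = 0.0341 S → |Z| = 1/|Y| = 29.4 Ω, ∠Z = −∠Y = 72.9°
I = V/|Z| = 98/29.4 = 3.34 A

3.34 A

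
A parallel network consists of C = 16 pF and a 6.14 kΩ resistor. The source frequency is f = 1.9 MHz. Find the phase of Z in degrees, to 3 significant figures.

-49.5°

ω = 2πf = 1.194e+07 rad/s
X_C = 1/(ωC) = 5240 Ω
Parallel: admittances add. Y = 1/R + jωC
Y = (0.000163 + j0.000191) S
|Y| = 0.000251 S → |Z| = 1/|Y| = 3980 Ω, ∠Z = −∠Y = -49.5°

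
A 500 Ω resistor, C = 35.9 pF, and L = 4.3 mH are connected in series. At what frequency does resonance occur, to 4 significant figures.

405.1 kHz

ω₀ = 1/√(LC) = 1/√(0.0043 × 3.59e-11) = 2.545e+06 rad/s
f₀ = ω₀/(2π) = 405.1 kHz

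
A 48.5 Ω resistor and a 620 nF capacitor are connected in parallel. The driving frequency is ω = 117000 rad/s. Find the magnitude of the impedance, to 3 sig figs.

13.3 Ω

X_C = 1/(ωC) = 13.8 Ω
Parallel: admittances add. Y = 1/R + jωC
Y = (0.0206 + j0.0725) S
|Y| = 0.0754 S → |Z| = 1/|Y| = 13.3 Ω, ∠Z = −∠Y = -74.1°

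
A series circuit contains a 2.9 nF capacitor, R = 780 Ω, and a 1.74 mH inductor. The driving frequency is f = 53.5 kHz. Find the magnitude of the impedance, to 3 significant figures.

ω = 2πf = 336200 rad/s
X_L = ωL = 585 Ω
X_C = 1/(ωC) = 1030 Ω
Net reactance X = X_L − X_C = -441 Ω
Z = 780 − j441 Ω
|Z| = √(780² + 441²) = 896 Ω

896 Ω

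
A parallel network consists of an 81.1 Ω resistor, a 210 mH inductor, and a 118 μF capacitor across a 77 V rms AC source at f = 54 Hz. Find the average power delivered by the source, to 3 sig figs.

ω = 2πf = 339.3 rad/s
X_L = ωL = 71.3 Ω
X_C = 1/(ωC) = 25.0 Ω
Parallel: admittances add. Y = 1/R + 1/(jωL) + jωC
Y = (0.0123 + j0.0260) S
|Y| = 0.0288 S → |Z| = 1/|Y| = 34.7 Ω, ∠Z = −∠Y = -64.6°
I = V/|Z| = 2.22 A
P = VI cos φ = 77 × 2.22 × cos(-64.6°) = 73.1 W

73.1 W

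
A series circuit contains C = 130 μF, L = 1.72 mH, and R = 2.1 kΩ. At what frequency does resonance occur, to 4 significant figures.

336.6 Hz

ω₀ = 1/√(LC) = 1/√(0.00172 × 0.00013) = 2115 rad/s
f₀ = ω₀/(2π) = 336.6 Hz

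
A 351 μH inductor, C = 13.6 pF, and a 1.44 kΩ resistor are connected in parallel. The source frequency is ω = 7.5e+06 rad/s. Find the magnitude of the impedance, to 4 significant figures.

X_L = ωL = 2632 Ω
X_C = 1/(ωC) = 9804 Ω
Parallel: admittances add. Y = 1/R + 1/(jωL) + jωC
Y = (0.0006944 − j0.0002779) S
|Y| = 0.0007480 S → |Z| = 1/|Y| = 1337 Ω, ∠Z = −∠Y = 21.81°

1337 Ω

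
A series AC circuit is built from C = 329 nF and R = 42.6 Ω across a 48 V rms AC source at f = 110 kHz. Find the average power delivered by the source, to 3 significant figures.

ω = 2πf = 691200 rad/s
X_C = 1/(ωC) = 4.40 Ω
Z = 42.6 − j4.40 Ω
|Z| = √(42.6² + 4.40²) = 42.8 Ω
∠Z = arctan(-4.40/42.6) = -5.89°
I = V/|Z| = 1.12 A
P = VI cos φ = 48 × 1.12 × cos(-5.89°) = 53.5 W

53.5 W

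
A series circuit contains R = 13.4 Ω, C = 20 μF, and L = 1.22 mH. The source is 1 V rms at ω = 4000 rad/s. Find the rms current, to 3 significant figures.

X_L = ωL = 4.88 Ω
X_C = 1/(ωC) = 12.5 Ω
Net reactance X = X_L − X_C = -7.62 Ω
Z = 13.4 − j7.62 Ω
|Z| = √(13.4² + 7.62²) = 15.4 Ω
I = V/|Z| = 1/15.4 = 64.9 mA

64.9 mA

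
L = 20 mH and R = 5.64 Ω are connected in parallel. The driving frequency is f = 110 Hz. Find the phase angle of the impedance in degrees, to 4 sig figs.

ω = 2πf = 691.2 rad/s
X_L = ωL = 13.82 Ω
Parallel: admittances add. Y = 1/R + 1/(jωL)
Y = (0.1773 − j0.07234) S
|Y| = 0.1915 S → |Z| = 1/|Y| = 5.222 Ω, ∠Z = −∠Y = 22.20°

22.20°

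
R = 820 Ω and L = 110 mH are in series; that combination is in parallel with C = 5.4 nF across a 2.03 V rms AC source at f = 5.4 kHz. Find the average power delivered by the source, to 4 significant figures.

231.4 μW

ω = 2πf = 33930 rad/s
X_L = ωL = 3732 Ω
X_C = 1/(ωC) = 5458 Ω
Branch 1 (R+jX_L): Z₁ = 820.0 + j3732 Ω, |Z₁| = 3821 Ω
Branch 2 (−jX_C): Z₂ = −j5458 Ω
Parallel: Z = Z₁Z₂/(Z₁+Z₂), |Z| = 10920 Ω, ∠Z = 52.19°
I = V/|Z| = 186.0 μA
P = VI cos φ = 2.03 × 0.0001860 × cos(52.19°) = 231.4 μW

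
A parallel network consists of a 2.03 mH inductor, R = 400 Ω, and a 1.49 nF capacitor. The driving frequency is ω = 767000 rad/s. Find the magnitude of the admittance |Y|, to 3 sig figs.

X_L = ωL = 1560 Ω
X_C = 1/(ωC) = 875 Ω
Parallel: admittances add. Y = 1/R + 1/(jωL) + jωC
Y = (0.00250 + j0.000501) S
|Y| = 0.00255 S → |Z| = 1/|Y| = 392 Ω, ∠Z = −∠Y = -11.3°

2.55 mS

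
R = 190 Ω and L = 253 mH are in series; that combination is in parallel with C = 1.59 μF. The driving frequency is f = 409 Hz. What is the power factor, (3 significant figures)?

ω = 2πf = 2570 rad/s
X_L = ωL = 650 Ω
X_C = 1/(ωC) = 245 Ω
Branch 1 (R+jX_L): Z₁ = 190 + j650 Ω, |Z₁| = 677 Ω
Branch 2 (−jX_C): Z₂ = −j245 Ω
Parallel: Z = Z₁Z₂/(Z₁+Z₂), |Z| = 370 Ω, ∠Z = -81.2°
cos φ = cos(-81.2°) = 0.153

0.153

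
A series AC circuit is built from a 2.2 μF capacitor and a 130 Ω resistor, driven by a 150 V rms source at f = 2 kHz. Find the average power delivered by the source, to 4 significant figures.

ω = 2πf = 12570 rad/s
X_C = 1/(ωC) = 36.17 Ω
Z = 130.0 − j36.17 Ω
|Z| = √(130.0² + 36.17²) = 134.9 Ω
∠Z = arctan(-36.17/130.0) = -15.55°
I = V/|Z| = 1.112 A
P = VI cos φ = 150 × 1.112 × cos(-15.55°) = 160.6 W

160.6 W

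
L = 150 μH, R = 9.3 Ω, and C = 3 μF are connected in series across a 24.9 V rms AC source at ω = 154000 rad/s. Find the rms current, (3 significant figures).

X_L = ωL = 23.1 Ω
X_C = 1/(ωC) = 2.16 Ω
Net reactance X = X_L − X_C = 20.9 Ω
Z = 9.30 + j20.9 Ω
|Z| = √(9.30² + 20.9²) = 22.9 Ω
I = V/|Z| = 24.9/22.9 = 1.09 A

1.09 A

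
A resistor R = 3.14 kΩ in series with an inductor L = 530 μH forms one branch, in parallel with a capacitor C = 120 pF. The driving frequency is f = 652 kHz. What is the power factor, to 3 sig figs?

ω = 2πf = 4.097e+06 rad/s
X_L = ωL = 2170 Ω
X_C = 1/(ωC) = 2030 Ω
Branch 1 (R+jX_L): Z₁ = 3140 + j2170 Ω, |Z₁| = 3820 Ω
Branch 2 (−jX_C): Z₂ = −j2030 Ω
Parallel: Z = Z₁Z₂/(Z₁+Z₂), |Z| = 2470 Ω, ∠Z = -57.8°
cos φ = cos(-57.8°) = 0.532

0.532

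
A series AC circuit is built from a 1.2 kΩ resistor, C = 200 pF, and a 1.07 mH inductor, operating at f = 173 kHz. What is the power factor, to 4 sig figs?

ω = 2πf = 1.087e+06 rad/s
X_L = ωL = 1163 Ω
X_C = 1/(ωC) = 4600 Ω
Net reactance X = X_L − X_C = -3437 Ω
Z = 1200 − j3437 Ω
|Z| = √(1200² + 3437²) = 3640 Ω
∠Z = arctan(-3437/1200) = -70.75°
cos φ = cos(-70.75°) = 0.3296

0.3296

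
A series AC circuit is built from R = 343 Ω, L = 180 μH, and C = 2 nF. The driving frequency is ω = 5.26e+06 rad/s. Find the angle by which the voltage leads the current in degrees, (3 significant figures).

68.1°

X_L = ωL = 947 Ω
X_C = 1/(ωC) = 95.1 Ω
Net reactance X = X_L − X_C = 852 Ω
Z = 343 + j852 Ω
|Z| = √(343² + 852²) = 918 Ω
∠Z = arctan(852/343) = 68.1°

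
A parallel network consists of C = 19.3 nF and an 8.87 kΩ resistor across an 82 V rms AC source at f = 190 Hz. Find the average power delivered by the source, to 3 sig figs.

758 mW

ω = 2πf = 1194 rad/s
X_C = 1/(ωC) = 43400 Ω
Parallel: admittances add. Y = 1/R + jωC
Y = (0.000113 + j2.3e-05) S
|Y| = 0.000115 S → |Z| = 1/|Y| = 8690 Ω, ∠Z = −∠Y = -11.6°
I = V/|Z| = 9.44 mA
P = VI cos φ = 82 × 0.00944 × cos(-11.6°) = 758 mW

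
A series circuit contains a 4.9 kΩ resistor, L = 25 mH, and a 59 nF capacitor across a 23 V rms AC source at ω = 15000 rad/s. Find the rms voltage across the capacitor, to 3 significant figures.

5.24 V

X_L = ωL = 375 Ω
X_C = 1/(ωC) = 1130 Ω
Net reactance X = X_L − X_C = -755 Ω
Z = 4900 − j755 Ω
|Z| = √(4900² + 755²) = 4960 Ω
I = V/|Z| = 4.64 mA
V_C = I·|Z_C| = 0.00464 × 1130 = 5.24 V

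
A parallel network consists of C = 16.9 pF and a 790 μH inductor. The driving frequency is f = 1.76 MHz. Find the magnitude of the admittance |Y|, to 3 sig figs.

ω = 2πf = 1.106e+07 rad/s
X_L = ωL = 8740 Ω
X_C = 1/(ωC) = 5350 Ω
Parallel: admittances add. Y = 1/(jωL) + jωC
Y = (0 + j7.24e-05) S
|Y| = 7.24e-05 S → |Z| = 1/|Y| = 13800 Ω, ∠Z = −∠Y = -90.0°

72.4 μS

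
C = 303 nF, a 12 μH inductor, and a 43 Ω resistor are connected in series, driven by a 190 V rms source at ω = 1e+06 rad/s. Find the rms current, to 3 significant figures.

4.33 A

X_L = ωL = 12.0 Ω
X_C = 1/(ωC) = 3.30 Ω
Net reactance X = X_L − X_C = 8.70 Ω
Z = 43.0 + j8.70 Ω
|Z| = √(43.0² + 8.70²) = 43.9 Ω
I = V/|Z| = 190/43.9 = 4.33 A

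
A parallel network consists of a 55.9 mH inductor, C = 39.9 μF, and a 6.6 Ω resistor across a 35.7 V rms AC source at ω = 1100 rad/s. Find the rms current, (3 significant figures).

5.50 A

X_L = ωL = 61.5 Ω
X_C = 1/(ωC) = 22.8 Ω
Parallel: admittances add. Y = 1/R + 1/(jωL) + jωC
Y = (0.152 + j0.0276) S
|Y| = 0.154 S → |Z| = 1/|Y| = 6.49 Ω, ∠Z = −∠Y = -10.3°
I = V/|Z| = 35.7/6.49 = 5.50 A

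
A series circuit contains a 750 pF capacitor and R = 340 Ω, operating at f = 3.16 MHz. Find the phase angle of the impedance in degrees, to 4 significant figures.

ω = 2πf = 1.985e+07 rad/s
X_C = 1/(ωC) = 67.15 Ω
Z = 340.0 − j67.15 Ω
|Z| = √(340.0² + 67.15²) = 346.6 Ω
∠Z = arctan(-67.15/340.0) = -11.17°

-11.17°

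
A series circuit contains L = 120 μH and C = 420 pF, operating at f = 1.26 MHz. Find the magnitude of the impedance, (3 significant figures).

ω = 2πf = 7.917e+06 rad/s
X_L = ωL = 950 Ω
X_C = 1/(ωC) = 301 Ω
Net reactance X = X_L − X_C = 649 Ω
Z = j649 Ω
|Z| = √(0² + 649²) = 649 Ω

649 Ω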